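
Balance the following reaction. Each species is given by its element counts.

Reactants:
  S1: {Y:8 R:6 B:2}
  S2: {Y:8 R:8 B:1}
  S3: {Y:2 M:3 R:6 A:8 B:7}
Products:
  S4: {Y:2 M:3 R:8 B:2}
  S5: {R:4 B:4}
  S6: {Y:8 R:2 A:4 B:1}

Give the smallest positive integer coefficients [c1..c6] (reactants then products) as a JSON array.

Coefficients: [5, 1, 3, 3, 5, 6]

Y: 5·8+1·8+3·2 = 54 | 3·2+5·0+6·8 = 54
M: 5·0+1·0+3·3 = 9 | 3·3+5·0+6·0 = 9
R: 5·6+1·8+3·6 = 56 | 3·8+5·4+6·2 = 56
A: 5·0+1·0+3·8 = 24 | 3·0+5·0+6·4 = 24
B: 5·2+1·1+3·7 = 32 | 3·2+5·4+6·1 = 32
gcd(5,1,3,3,5,6) = 1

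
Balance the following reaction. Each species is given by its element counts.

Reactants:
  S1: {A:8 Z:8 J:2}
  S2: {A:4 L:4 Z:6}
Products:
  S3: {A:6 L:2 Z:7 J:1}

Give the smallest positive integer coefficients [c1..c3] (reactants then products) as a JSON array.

A: 1·8+1·4 = 12 | 2·6 = 12
L: 1·0+1·4 = 4 | 2·2 = 4
Z: 1·8+1·6 = 14 | 2·7 = 14
J: 1·2+1·0 = 2 | 2·1 = 2
gcd(1,1,2) = 1

Coefficients: [1, 1, 2]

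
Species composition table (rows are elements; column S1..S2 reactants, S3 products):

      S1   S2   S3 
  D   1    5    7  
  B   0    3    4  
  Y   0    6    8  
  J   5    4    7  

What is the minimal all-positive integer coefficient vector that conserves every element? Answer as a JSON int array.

Coefficients: [1, 4, 3]

D: 1·1+4·5 = 21 | 3·7 = 21
B: 1·0+4·3 = 12 | 3·4 = 12
Y: 1·0+4·6 = 24 | 3·8 = 24
J: 1·5+4·4 = 21 | 3·7 = 21
gcd(1,4,3) = 1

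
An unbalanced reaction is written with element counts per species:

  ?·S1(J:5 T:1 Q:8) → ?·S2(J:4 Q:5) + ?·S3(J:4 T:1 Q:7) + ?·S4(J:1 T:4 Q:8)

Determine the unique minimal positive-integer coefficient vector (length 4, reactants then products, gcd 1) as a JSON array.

Coefficients: [5, 5, 1, 1]

J: 5·5 = 25 | 5·4+1·4+1·1 = 25
T: 5·1 = 5 | 5·0+1·1+1·4 = 5
Q: 5·8 = 40 | 5·5+1·7+1·8 = 40
gcd(5,5,1,1) = 1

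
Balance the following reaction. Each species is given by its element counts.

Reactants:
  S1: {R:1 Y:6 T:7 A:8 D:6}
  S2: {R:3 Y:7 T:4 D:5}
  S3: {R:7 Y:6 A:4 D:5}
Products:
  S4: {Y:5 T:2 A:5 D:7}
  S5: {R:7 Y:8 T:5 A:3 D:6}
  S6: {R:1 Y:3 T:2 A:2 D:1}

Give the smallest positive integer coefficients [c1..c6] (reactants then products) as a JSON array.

Coefficients: [4, 5, 4, 4, 6, 5]

R: 4·1+5·3+4·7 = 47 | 4·0+6·7+5·1 = 47
Y: 4·6+5·7+4·6 = 83 | 4·5+6·8+5·3 = 83
T: 4·7+5·4+4·0 = 48 | 4·2+6·5+5·2 = 48
A: 4·8+5·0+4·4 = 48 | 4·5+6·3+5·2 = 48
D: 4·6+5·5+4·5 = 69 | 4·7+6·6+5·1 = 69
gcd(4,5,4,4,6,5) = 1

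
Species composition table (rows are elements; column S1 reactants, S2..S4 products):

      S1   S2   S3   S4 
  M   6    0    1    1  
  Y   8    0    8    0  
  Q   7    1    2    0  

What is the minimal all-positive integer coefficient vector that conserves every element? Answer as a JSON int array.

M: 1·6 = 6 | 5·0+1·1+5·1 = 6
Y: 1·8 = 8 | 5·0+1·8+5·0 = 8
Q: 1·7 = 7 | 5·1+1·2+5·0 = 7
gcd(1,5,1,5) = 1

Coefficients: [1, 5, 1, 5]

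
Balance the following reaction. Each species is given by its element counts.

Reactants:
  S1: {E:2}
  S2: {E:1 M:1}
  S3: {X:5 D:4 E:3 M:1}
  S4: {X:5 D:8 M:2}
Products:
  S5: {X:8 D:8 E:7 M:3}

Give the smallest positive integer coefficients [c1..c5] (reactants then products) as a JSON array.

Coefficients: [6, 5, 6, 2, 5]

X: 6·0+5·0+6·5+2·5 = 40 | 5·8 = 40
D: 6·0+5·0+6·4+2·8 = 40 | 5·8 = 40
E: 6·2+5·1+6·3+2·0 = 35 | 5·7 = 35
M: 6·0+5·1+6·1+2·2 = 15 | 5·3 = 15
gcd(6,5,6,2,5) = 1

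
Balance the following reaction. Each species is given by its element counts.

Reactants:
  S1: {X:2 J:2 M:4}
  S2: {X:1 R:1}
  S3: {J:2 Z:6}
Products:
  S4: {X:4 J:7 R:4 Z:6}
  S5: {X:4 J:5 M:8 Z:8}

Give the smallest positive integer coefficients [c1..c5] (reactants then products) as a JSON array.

X: 6·2+4·1+5·0 = 16 | 1·4+3·4 = 16
J: 6·2+4·0+5·2 = 22 | 1·7+3·5 = 22
M: 6·4+4·0+5·0 = 24 | 1·0+3·8 = 24
R: 6·0+4·1+5·0 = 4 | 1·4+3·0 = 4
Z: 6·0+4·0+5·6 = 30 | 1·6+3·8 = 30
gcd(6,4,5,1,3) = 1

Coefficients: [6, 4, 5, 1, 3]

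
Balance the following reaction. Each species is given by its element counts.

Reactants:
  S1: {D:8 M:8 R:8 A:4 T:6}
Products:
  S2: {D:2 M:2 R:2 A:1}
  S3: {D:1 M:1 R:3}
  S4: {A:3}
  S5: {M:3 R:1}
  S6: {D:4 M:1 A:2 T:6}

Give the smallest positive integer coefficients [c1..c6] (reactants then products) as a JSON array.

D: 4·8 = 32 | 5·2+6·1+1·0+4·0+4·4 = 32
M: 4·8 = 32 | 5·2+6·1+1·0+4·3+4·1 = 32
R: 4·8 = 32 | 5·2+6·3+1·0+4·1+4·0 = 32
A: 4·4 = 16 | 5·1+6·0+1·3+4·0+4·2 = 16
T: 4·6 = 24 | 5·0+6·0+1·0+4·0+4·6 = 24
gcd(4,5,6,1,4,4) = 1

Coefficients: [4, 5, 6, 1, 4, 4]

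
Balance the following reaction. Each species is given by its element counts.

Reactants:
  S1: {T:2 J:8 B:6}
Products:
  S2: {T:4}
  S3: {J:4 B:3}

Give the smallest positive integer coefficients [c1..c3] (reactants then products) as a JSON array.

T: 2·2 = 4 | 1·4+4·0 = 4
J: 2·8 = 16 | 1·0+4·4 = 16
B: 2·6 = 12 | 1·0+4·3 = 12
gcd(2,1,4) = 1

Coefficients: [2, 1, 4]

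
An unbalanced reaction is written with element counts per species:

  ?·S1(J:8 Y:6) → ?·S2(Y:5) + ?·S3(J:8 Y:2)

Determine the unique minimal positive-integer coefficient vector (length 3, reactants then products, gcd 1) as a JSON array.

Coefficients: [5, 4, 5]

J: 5·8 = 40 | 4·0+5·8 = 40
Y: 5·6 = 30 | 4·5+5·2 = 30
gcd(5,4,5) = 1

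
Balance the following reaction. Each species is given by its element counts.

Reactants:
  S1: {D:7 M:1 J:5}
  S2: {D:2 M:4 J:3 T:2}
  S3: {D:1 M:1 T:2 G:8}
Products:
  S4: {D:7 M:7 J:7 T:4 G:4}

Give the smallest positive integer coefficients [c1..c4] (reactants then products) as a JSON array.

D: 1·7+3·2+1·1 = 14 | 2·7 = 14
M: 1·1+3·4+1·1 = 14 | 2·7 = 14
J: 1·5+3·3+1·0 = 14 | 2·7 = 14
T: 1·0+3·2+1·2 = 8 | 2·4 = 8
G: 1·0+3·0+1·8 = 8 | 2·4 = 8
gcd(1,3,1,2) = 1

Coefficients: [1, 3, 1, 2]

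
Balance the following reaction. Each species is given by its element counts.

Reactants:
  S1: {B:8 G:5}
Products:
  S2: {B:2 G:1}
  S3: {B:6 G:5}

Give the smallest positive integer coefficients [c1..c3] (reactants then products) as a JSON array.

Coefficients: [2, 5, 1]

B: 2·8 = 16 | 5·2+1·6 = 16
G: 2·5 = 10 | 5·1+1·5 = 10
gcd(2,5,1) = 1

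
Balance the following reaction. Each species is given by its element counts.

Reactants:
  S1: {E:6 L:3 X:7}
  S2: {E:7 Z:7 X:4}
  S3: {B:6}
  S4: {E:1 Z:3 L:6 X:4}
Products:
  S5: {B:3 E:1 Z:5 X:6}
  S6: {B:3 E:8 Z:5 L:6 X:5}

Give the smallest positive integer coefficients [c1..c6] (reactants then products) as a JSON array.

B: 2·0+5·0+5·6+5·0 = 30 | 4·3+6·3 = 30
E: 2·6+5·7+5·0+5·1 = 52 | 4·1+6·8 = 52
Z: 2·0+5·7+5·0+5·3 = 50 | 4·5+6·5 = 50
L: 2·3+5·0+5·0+5·6 = 36 | 4·0+6·6 = 36
X: 2·7+5·4+5·0+5·4 = 54 | 4·6+6·5 = 54
gcd(2,5,5,5,4,6) = 1

Coefficients: [2, 5, 5, 5, 4, 6]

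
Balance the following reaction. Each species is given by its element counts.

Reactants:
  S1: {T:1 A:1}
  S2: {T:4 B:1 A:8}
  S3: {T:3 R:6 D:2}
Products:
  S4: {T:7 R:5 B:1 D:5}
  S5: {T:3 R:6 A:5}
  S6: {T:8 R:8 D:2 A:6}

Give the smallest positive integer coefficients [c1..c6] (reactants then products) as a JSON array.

T: 5·1+2·4+6·3 = 31 | 2·7+3·3+1·8 = 31
R: 5·0+2·0+6·6 = 36 | 2·5+3·6+1·8 = 36
B: 5·0+2·1+6·0 = 2 | 2·1+3·0+1·0 = 2
D: 5·0+2·0+6·2 = 12 | 2·5+3·0+1·2 = 12
A: 5·1+2·8+6·0 = 21 | 2·0+3·5+1·6 = 21
gcd(5,2,6,2,3,1) = 1

Coefficients: [5, 2, 6, 2, 3, 1]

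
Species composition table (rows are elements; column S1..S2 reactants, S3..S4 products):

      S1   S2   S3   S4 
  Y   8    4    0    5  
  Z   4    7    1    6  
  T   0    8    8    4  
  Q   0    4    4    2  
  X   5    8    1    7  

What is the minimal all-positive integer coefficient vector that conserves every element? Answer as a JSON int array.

Y: 1·8+3·4 = 20 | 1·0+4·5 = 20
Z: 1·4+3·7 = 25 | 1·1+4·6 = 25
T: 1·0+3·8 = 24 | 1·8+4·4 = 24
Q: 1·0+3·4 = 12 | 1·4+4·2 = 12
X: 1·5+3·8 = 29 | 1·1+4·7 = 29
gcd(1,3,1,4) = 1

Coefficients: [1, 3, 1, 4]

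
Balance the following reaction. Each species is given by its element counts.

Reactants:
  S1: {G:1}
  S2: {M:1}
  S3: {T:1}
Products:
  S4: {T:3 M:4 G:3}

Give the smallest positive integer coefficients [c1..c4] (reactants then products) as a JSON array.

T: 3·0+4·0+3·1 = 3 | 1·3 = 3
M: 3·0+4·1+3·0 = 4 | 1·4 = 4
G: 3·1+4·0+3·0 = 3 | 1·3 = 3
gcd(3,4,3,1) = 1

Coefficients: [3, 4, 3, 1]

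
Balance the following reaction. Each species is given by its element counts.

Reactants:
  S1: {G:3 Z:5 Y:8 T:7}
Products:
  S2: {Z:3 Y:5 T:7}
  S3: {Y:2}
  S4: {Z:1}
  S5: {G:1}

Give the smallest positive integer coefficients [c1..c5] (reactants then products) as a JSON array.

G: 2·3 = 6 | 2·0+3·0+4·0+6·1 = 6
Z: 2·5 = 10 | 2·3+3·0+4·1+6·0 = 10
Y: 2·8 = 16 | 2·5+3·2+4·0+6·0 = 16
T: 2·7 = 14 | 2·7+3·0+4·0+6·0 = 14
gcd(2,2,3,4,6) = 1

Coefficients: [2, 2, 3, 4, 6]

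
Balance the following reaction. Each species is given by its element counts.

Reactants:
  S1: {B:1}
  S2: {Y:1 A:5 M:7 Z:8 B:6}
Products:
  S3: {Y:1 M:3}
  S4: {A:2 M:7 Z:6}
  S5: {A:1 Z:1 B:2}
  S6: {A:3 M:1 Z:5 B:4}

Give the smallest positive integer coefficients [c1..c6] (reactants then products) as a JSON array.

Y: 2·0+2·1 = 2 | 2·1+1·0+5·0+1·0 = 2
A: 2·0+2·5 = 10 | 2·0+1·2+5·1+1·3 = 10
M: 2·0+2·7 = 14 | 2·3+1·7+5·0+1·1 = 14
Z: 2·0+2·8 = 16 | 2·0+1·6+5·1+1·5 = 16
B: 2·1+2·6 = 14 | 2·0+1·0+5·2+1·4 = 14
gcd(2,2,2,1,5,1) = 1

Coefficients: [2, 2, 2, 1, 5, 1]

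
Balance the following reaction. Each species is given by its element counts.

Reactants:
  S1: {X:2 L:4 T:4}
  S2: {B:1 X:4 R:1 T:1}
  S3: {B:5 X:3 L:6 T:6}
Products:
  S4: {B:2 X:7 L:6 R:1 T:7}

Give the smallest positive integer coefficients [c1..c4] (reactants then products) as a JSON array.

B: 6·0+5·1+1·5 = 10 | 5·2 = 10
X: 6·2+5·4+1·3 = 35 | 5·7 = 35
L: 6·4+5·0+1·6 = 30 | 5·6 = 30
R: 6·0+5·1+1·0 = 5 | 5·1 = 5
T: 6·4+5·1+1·6 = 35 | 5·7 = 35
gcd(6,5,1,5) = 1

Coefficients: [6, 5, 1, 5]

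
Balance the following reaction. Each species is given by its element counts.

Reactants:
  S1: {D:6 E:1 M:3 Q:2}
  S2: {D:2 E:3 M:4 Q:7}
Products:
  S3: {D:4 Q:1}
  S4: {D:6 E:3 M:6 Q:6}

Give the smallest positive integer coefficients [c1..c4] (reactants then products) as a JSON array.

D: 6·6+3·2 = 42 | 3·4+5·6 = 42
E: 6·1+3·3 = 15 | 3·0+5·3 = 15
M: 6·3+3·4 = 30 | 3·0+5·6 = 30
Q: 6·2+3·7 = 33 | 3·1+5·6 = 33
gcd(6,3,3,5) = 1

Coefficients: [6, 3, 3, 5]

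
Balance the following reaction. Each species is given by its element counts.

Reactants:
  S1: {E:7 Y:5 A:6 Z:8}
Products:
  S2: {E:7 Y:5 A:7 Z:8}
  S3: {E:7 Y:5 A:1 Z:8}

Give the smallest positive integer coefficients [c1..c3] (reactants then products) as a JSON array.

E: 6·7 = 42 | 5·7+1·7 = 42
Y: 6·5 = 30 | 5·5+1·5 = 30
A: 6·6 = 36 | 5·7+1·1 = 36
Z: 6·8 = 48 | 5·8+1·8 = 48
gcd(6,5,1) = 1

Coefficients: [6, 5, 1]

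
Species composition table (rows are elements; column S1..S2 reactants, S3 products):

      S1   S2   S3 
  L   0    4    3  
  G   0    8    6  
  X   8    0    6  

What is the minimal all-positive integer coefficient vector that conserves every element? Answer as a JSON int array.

L: 3·0+3·4 = 12 | 4·3 = 12
G: 3·0+3·8 = 24 | 4·6 = 24
X: 3·8+3·0 = 24 | 4·6 = 24
gcd(3,3,4) = 1

Coefficients: [3, 3, 4]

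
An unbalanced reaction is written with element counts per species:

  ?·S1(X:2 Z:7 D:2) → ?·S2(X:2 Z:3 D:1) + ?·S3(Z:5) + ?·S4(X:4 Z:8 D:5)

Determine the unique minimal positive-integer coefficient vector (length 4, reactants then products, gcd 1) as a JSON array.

Coefficients: [3, 1, 2, 1]

X: 3·2 = 6 | 1·2+2·0+1·4 = 6
Z: 3·7 = 21 | 1·3+2·5+1·8 = 21
D: 3·2 = 6 | 1·1+2·0+1·5 = 6
gcd(3,1,2,1) = 1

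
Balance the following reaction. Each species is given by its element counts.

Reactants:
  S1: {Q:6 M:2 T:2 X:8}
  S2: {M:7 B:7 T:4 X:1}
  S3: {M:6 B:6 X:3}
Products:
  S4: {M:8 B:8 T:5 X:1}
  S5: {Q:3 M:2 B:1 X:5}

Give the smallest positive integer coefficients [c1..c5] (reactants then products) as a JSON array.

Q: 3·6+6·0+2·0 = 18 | 6·0+6·3 = 18
M: 3·2+6·7+2·6 = 60 | 6·8+6·2 = 60
B: 3·0+6·7+2·6 = 54 | 6·8+6·1 = 54
T: 3·2+6·4+2·0 = 30 | 6·5+6·0 = 30
X: 3·8+6·1+2·3 = 36 | 6·1+6·5 = 36
gcd(3,6,2,6,6) = 1

Coefficients: [3, 6, 2, 6, 6]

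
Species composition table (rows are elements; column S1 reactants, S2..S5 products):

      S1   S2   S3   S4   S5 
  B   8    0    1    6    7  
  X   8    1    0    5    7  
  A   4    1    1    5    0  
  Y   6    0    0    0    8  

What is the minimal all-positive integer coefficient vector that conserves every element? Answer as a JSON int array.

Coefficients: [4, 6, 5, 1, 3]

B: 4·8 = 32 | 6·0+5·1+1·6+3·7 = 32
X: 4·8 = 32 | 6·1+5·0+1·5+3·7 = 32
A: 4·4 = 16 | 6·1+5·1+1·5+3·0 = 16
Y: 4·6 = 24 | 6·0+5·0+1·0+3·8 = 24
gcd(4,6,5,1,3) = 1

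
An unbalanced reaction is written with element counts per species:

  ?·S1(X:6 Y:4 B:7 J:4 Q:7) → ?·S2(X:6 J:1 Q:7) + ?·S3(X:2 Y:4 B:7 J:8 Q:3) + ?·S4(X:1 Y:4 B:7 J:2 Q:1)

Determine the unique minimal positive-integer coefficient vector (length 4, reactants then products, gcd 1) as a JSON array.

X: 5·6 = 30 | 4·6+1·2+4·1 = 30
Y: 5·4 = 20 | 4·0+1·4+4·4 = 20
B: 5·7 = 35 | 4·0+1·7+4·7 = 35
J: 5·4 = 20 | 4·1+1·8+4·2 = 20
Q: 5·7 = 35 | 4·7+1·3+4·1 = 35
gcd(5,4,1,4) = 1

Coefficients: [5, 4, 1, 4]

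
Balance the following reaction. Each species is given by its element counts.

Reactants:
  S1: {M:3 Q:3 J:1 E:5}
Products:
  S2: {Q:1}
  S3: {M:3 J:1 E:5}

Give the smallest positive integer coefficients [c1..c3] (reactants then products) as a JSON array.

Coefficients: [1, 3, 1]

M: 1·3 = 3 | 3·0+1·3 = 3
Q: 1·3 = 3 | 3·1+1·0 = 3
J: 1·1 = 1 | 3·0+1·1 = 1
E: 1·5 = 5 | 3·0+1·5 = 5
gcd(1,3,1) = 1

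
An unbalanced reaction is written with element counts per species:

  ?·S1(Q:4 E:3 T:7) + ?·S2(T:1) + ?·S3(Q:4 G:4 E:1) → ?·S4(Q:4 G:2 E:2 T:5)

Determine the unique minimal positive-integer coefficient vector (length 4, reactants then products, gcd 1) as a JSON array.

Coefficients: [1, 3, 1, 2]

Q: 1·4+3·0+1·4 = 8 | 2·4 = 8
G: 1·0+3·0+1·4 = 4 | 2·2 = 4
E: 1·3+3·0+1·1 = 4 | 2·2 = 4
T: 1·7+3·1+1·0 = 10 | 2·5 = 10
gcd(1,3,1,2) = 1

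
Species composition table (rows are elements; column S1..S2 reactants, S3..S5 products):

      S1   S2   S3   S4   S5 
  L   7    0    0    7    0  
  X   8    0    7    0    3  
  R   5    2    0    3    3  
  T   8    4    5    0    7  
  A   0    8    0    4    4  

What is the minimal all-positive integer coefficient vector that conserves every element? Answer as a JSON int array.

Coefficients: [4, 5, 2, 4, 6]

L: 4·7+5·0 = 28 | 2·0+4·7+6·0 = 28
X: 4·8+5·0 = 32 | 2·7+4·0+6·3 = 32
R: 4·5+5·2 = 30 | 2·0+4·3+6·3 = 30
T: 4·8+5·4 = 52 | 2·5+4·0+6·7 = 52
A: 4·0+5·8 = 40 | 2·0+4·4+6·4 = 40
gcd(4,5,2,4,6) = 1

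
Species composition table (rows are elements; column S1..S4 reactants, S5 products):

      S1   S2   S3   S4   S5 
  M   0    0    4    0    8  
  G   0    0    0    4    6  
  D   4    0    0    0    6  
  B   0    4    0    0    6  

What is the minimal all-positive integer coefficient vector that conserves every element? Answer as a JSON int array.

M: 3·0+3·0+4·4+3·0 = 16 | 2·8 = 16
G: 3·0+3·0+4·0+3·4 = 12 | 2·6 = 12
D: 3·4+3·0+4·0+3·0 = 12 | 2·6 = 12
B: 3·0+3·4+4·0+3·0 = 12 | 2·6 = 12
gcd(3,3,4,3,2) = 1

Coefficients: [3, 3, 4, 3, 2]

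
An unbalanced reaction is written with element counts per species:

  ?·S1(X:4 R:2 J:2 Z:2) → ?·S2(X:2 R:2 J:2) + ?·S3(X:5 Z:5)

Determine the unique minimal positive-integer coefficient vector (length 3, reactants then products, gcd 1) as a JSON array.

Coefficients: [5, 5, 2]

X: 5·4 = 20 | 5·2+2·5 = 20
R: 5·2 = 10 | 5·2+2·0 = 10
J: 5·2 = 10 | 5·2+2·0 = 10
Z: 5·2 = 10 | 5·0+2·5 = 10
gcd(5,5,2) = 1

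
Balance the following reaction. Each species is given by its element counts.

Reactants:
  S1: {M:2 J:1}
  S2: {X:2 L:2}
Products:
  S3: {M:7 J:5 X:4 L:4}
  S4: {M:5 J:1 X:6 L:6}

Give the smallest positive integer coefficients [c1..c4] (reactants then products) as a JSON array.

M: 6·2+5·0 = 12 | 1·7+1·5 = 12
J: 6·1+5·0 = 6 | 1·5+1·1 = 6
X: 6·0+5·2 = 10 | 1·4+1·6 = 10
L: 6·0+5·2 = 10 | 1·4+1·6 = 10
gcd(6,5,1,1) = 1

Coefficients: [6, 5, 1, 1]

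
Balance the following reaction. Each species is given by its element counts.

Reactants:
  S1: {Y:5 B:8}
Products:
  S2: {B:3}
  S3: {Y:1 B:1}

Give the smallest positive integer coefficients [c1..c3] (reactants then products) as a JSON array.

Y: 1·5 = 5 | 1·0+5·1 = 5
B: 1·8 = 8 | 1·3+5·1 = 8
gcd(1,1,5) = 1

Coefficients: [1, 1, 5]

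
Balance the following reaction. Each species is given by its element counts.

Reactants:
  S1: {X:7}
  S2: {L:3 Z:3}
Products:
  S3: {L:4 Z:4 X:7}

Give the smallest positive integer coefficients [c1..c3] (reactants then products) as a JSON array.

Coefficients: [3, 4, 3]

L: 3·0+4·3 = 12 | 3·4 = 12
Z: 3·0+4·3 = 12 | 3·4 = 12
X: 3·7+4·0 = 21 | 3·7 = 21
gcd(3,4,3) = 1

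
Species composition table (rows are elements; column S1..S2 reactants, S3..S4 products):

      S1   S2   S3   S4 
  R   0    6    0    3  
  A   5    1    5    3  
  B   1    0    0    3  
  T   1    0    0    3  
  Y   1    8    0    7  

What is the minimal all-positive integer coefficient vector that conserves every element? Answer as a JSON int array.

Coefficients: [6, 1, 5, 2]

R: 6·0+1·6 = 6 | 5·0+2·3 = 6
A: 6·5+1·1 = 31 | 5·5+2·3 = 31
B: 6·1+1·0 = 6 | 5·0+2·3 = 6
T: 6·1+1·0 = 6 | 5·0+2·3 = 6
Y: 6·1+1·8 = 14 | 5·0+2·7 = 14
gcd(6,1,5,2) = 1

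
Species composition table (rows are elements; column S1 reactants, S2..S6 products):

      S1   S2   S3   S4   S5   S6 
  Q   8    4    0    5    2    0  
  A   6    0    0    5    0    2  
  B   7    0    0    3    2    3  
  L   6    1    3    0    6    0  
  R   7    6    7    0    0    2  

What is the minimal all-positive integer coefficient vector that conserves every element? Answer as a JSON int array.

Coefficients: [5, 3, 1, 4, 4, 5]

Q: 5·8 = 40 | 3·4+1·0+4·5+4·2+5·0 = 40
A: 5·6 = 30 | 3·0+1·0+4·5+4·0+5·2 = 30
B: 5·7 = 35 | 3·0+1·0+4·3+4·2+5·3 = 35
L: 5·6 = 30 | 3·1+1·3+4·0+4·6+5·0 = 30
R: 5·7 = 35 | 3·6+1·7+4·0+4·0+5·2 = 35
gcd(5,3,1,4,4,5) = 1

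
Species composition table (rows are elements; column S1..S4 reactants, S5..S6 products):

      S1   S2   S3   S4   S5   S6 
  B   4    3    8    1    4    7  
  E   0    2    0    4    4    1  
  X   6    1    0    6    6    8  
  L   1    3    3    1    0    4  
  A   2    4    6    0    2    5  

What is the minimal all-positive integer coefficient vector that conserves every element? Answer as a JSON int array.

B: 5·4+2·3+1·8+2·1 = 36 | 2·4+4·7 = 36
E: 5·0+2·2+1·0+2·4 = 12 | 2·4+4·1 = 12
X: 5·6+2·1+1·0+2·6 = 44 | 2·6+4·8 = 44
L: 5·1+2·3+1·3+2·1 = 16 | 2·0+4·4 = 16
A: 5·2+2·4+1·6+2·0 = 24 | 2·2+4·5 = 24
gcd(5,2,1,2,2,4) = 1

Coefficients: [5, 2, 1, 2, 2, 4]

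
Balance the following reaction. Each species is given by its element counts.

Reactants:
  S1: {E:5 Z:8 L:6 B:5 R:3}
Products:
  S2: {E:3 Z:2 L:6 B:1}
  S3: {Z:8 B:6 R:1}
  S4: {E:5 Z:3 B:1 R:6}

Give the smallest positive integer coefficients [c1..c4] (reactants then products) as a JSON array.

Coefficients: [5, 5, 3, 2]

E: 5·5 = 25 | 5·3+3·0+2·5 = 25
Z: 5·8 = 40 | 5·2+3·8+2·3 = 40
L: 5·6 = 30 | 5·6+3·0+2·0 = 30
B: 5·5 = 25 | 5·1+3·6+2·1 = 25
R: 5·3 = 15 | 5·0+3·1+2·6 = 15
gcd(5,5,3,2) = 1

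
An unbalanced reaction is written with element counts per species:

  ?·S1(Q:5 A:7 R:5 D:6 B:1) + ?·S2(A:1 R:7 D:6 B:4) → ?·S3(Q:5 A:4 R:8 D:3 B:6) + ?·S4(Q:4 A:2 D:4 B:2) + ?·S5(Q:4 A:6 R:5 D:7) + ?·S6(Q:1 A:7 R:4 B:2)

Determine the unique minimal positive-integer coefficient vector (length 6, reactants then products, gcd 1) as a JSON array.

Coefficients: [6, 1, 1, 1, 5, 1]

Q: 6·5+1·0 = 30 | 1·5+1·4+5·4+1·1 = 30
A: 6·7+1·1 = 43 | 1·4+1·2+5·6+1·7 = 43
R: 6·5+1·7 = 37 | 1·8+1·0+5·5+1·4 = 37
D: 6·6+1·6 = 42 | 1·3+1·4+5·7+1·0 = 42
B: 6·1+1·4 = 10 | 1·6+1·2+5·0+1·2 = 10
gcd(6,1,1,1,5,1) = 1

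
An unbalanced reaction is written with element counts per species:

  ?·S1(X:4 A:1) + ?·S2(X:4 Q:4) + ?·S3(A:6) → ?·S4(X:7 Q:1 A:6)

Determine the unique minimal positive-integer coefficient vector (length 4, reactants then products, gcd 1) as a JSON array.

X: 6·4+1·4+3·0 = 28 | 4·7 = 28
Q: 6·0+1·4+3·0 = 4 | 4·1 = 4
A: 6·1+1·0+3·6 = 24 | 4·6 = 24
gcd(6,1,3,4) = 1

Coefficients: [6, 1, 3, 4]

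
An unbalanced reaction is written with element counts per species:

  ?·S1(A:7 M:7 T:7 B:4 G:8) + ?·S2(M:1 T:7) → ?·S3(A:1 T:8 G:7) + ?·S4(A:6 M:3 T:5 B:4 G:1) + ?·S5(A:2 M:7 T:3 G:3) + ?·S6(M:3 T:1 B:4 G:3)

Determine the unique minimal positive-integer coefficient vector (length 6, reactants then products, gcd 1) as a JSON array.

A: 6·7+4·0 = 42 | 4·1+5·6+4·2+1·0 = 42
M: 6·7+4·1 = 46 | 4·0+5·3+4·7+1·3 = 46
T: 6·7+4·7 = 70 | 4·8+5·5+4·3+1·1 = 70
B: 6·4+4·0 = 24 | 4·0+5·4+4·0+1·4 = 24
G: 6·8+4·0 = 48 | 4·7+5·1+4·3+1·3 = 48
gcd(6,4,4,5,4,1) = 1

Coefficients: [6, 4, 4, 5, 4, 1]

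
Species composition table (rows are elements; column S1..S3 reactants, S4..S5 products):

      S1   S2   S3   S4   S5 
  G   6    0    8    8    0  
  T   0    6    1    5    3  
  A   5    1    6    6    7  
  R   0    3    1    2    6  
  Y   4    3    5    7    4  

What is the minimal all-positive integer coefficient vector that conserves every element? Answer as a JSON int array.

Coefficients: [4, 5, 3, 6, 1]

G: 4·6+5·0+3·8 = 48 | 6·8+1·0 = 48
T: 4·0+5·6+3·1 = 33 | 6·5+1·3 = 33
A: 4·5+5·1+3·6 = 43 | 6·6+1·7 = 43
R: 4·0+5·3+3·1 = 18 | 6·2+1·6 = 18
Y: 4·4+5·3+3·5 = 46 | 6·7+1·4 = 46
gcd(4,5,3,6,1) = 1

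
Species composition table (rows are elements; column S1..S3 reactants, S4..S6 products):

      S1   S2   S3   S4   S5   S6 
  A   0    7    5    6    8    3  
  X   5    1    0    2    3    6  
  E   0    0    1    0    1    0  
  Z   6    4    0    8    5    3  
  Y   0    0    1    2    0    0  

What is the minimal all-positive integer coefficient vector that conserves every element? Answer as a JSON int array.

Coefficients: [6, 6, 6, 3, 6, 2]

A: 6·0+6·7+6·5 = 72 | 3·6+6·8+2·3 = 72
X: 6·5+6·1+6·0 = 36 | 3·2+6·3+2·6 = 36
E: 6·0+6·0+6·1 = 6 | 3·0+6·1+2·0 = 6
Z: 6·6+6·4+6·0 = 60 | 3·8+6·5+2·3 = 60
Y: 6·0+6·0+6·1 = 6 | 3·2+6·0+2·0 = 6
gcd(6,6,6,3,6,2) = 1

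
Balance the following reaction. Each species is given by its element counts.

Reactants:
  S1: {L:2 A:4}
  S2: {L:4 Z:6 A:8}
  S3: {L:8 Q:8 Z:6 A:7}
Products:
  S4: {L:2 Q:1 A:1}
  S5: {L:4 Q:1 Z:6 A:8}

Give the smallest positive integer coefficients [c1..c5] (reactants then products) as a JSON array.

L: 1·2+4·4+1·8 = 26 | 3·2+5·4 = 26
Q: 1·0+4·0+1·8 = 8 | 3·1+5·1 = 8
Z: 1·0+4·6+1·6 = 30 | 3·0+5·6 = 30
A: 1·4+4·8+1·7 = 43 | 3·1+5·8 = 43
gcd(1,4,1,3,5) = 1

Coefficients: [1, 4, 1, 3, 5]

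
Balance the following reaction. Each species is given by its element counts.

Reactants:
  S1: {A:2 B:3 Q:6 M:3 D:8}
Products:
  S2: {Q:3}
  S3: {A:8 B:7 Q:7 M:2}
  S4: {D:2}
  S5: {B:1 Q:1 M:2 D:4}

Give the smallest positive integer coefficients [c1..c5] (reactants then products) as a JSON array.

Coefficients: [4, 4, 1, 6, 5]

A: 4·2 = 8 | 4·0+1·8+6·0+5·0 = 8
B: 4·3 = 12 | 4·0+1·7+6·0+5·1 = 12
Q: 4·6 = 24 | 4·3+1·7+6·0+5·1 = 24
M: 4·3 = 12 | 4·0+1·2+6·0+5·2 = 12
D: 4·8 = 32 | 4·0+1·0+6·2+5·4 = 32
gcd(4,4,1,6,5) = 1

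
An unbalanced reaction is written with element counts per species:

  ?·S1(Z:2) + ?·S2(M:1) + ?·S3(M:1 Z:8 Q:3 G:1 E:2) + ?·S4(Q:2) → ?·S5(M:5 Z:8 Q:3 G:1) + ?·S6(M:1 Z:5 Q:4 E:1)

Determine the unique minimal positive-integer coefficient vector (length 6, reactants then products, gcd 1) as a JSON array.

Coefficients: [5, 6, 1, 4, 1, 2]

M: 5·0+6·1+1·1+4·0 = 7 | 1·5+2·1 = 7
Z: 5·2+6·0+1·8+4·0 = 18 | 1·8+2·5 = 18
Q: 5·0+6·0+1·3+4·2 = 11 | 1·3+2·4 = 11
G: 5·0+6·0+1·1+4·0 = 1 | 1·1+2·0 = 1
E: 5·0+6·0+1·2+4·0 = 2 | 1·0+2·1 = 2
gcd(5,6,1,4,1,2) = 1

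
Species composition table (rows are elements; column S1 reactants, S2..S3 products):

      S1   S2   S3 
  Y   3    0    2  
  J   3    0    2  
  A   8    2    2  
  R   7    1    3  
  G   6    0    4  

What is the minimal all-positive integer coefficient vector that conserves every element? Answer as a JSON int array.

Y: 2·3 = 6 | 5·0+3·2 = 6
J: 2·3 = 6 | 5·0+3·2 = 6
A: 2·8 = 16 | 5·2+3·2 = 16
R: 2·7 = 14 | 5·1+3·3 = 14
G: 2·6 = 12 | 5·0+3·4 = 12
gcd(2,5,3) = 1

Coefficients: [2, 5, 3]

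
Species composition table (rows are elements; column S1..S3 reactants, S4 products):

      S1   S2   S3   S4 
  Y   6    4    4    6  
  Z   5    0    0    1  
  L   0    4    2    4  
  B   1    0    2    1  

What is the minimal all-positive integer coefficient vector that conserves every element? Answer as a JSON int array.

Coefficients: [1, 4, 2, 5]

Y: 1·6+4·4+2·4 = 30 | 5·6 = 30
Z: 1·5+4·0+2·0 = 5 | 5·1 = 5
L: 1·0+4·4+2·2 = 20 | 5·4 = 20
B: 1·1+4·0+2·2 = 5 | 5·1 = 5
gcd(1,4,2,5) = 1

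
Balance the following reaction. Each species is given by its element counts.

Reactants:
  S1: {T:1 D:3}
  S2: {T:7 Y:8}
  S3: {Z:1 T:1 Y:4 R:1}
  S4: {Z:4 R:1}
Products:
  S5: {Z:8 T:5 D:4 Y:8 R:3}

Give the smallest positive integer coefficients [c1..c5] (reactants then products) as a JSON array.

Coefficients: [4, 1, 4, 5, 3]

Z: 4·0+1·0+4·1+5·4 = 24 | 3·8 = 24
T: 4·1+1·7+4·1+5·0 = 15 | 3·5 = 15
D: 4·3+1·0+4·0+5·0 = 12 | 3·4 = 12
Y: 4·0+1·8+4·4+5·0 = 24 | 3·8 = 24
R: 4·0+1·0+4·1+5·1 = 9 | 3·3 = 9
gcd(4,1,4,5,3) = 1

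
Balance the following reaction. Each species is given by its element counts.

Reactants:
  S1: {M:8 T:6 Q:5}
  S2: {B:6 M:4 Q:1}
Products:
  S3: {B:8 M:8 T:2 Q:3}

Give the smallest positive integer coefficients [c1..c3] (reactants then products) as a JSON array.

B: 1·0+4·6 = 24 | 3·8 = 24
M: 1·8+4·4 = 24 | 3·8 = 24
T: 1·6+4·0 = 6 | 3·2 = 6
Q: 1·5+4·1 = 9 | 3·3 = 9
gcd(1,4,3) = 1

Coefficients: [1, 4, 3]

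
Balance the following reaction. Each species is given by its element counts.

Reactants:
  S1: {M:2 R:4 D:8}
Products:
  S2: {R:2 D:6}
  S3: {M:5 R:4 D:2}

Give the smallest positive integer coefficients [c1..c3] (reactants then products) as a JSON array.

M: 5·2 = 10 | 6·0+2·5 = 10
R: 5·4 = 20 | 6·2+2·4 = 20
D: 5·8 = 40 | 6·6+2·2 = 40
gcd(5,6,2) = 1

Coefficients: [5, 6, 2]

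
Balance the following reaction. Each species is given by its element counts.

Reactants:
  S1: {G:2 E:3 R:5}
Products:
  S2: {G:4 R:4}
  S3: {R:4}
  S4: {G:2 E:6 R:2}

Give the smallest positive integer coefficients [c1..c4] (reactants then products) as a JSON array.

G: 4·2 = 8 | 1·4+3·0+2·2 = 8
E: 4·3 = 12 | 1·0+3·0+2·6 = 12
R: 4·5 = 20 | 1·4+3·4+2·2 = 20
gcd(4,1,3,2) = 1

Coefficients: [4, 1, 3, 2]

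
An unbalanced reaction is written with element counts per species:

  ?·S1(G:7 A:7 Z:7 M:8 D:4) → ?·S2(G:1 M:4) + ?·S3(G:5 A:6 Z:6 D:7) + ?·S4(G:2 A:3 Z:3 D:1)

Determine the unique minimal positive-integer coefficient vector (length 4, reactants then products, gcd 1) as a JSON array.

Coefficients: [3, 6, 1, 5]

G: 3·7 = 21 | 6·1+1·5+5·2 = 21
A: 3·7 = 21 | 6·0+1·6+5·3 = 21
Z: 3·7 = 21 | 6·0+1·6+5·3 = 21
M: 3·8 = 24 | 6·4+1·0+5·0 = 24
D: 3·4 = 12 | 6·0+1·7+5·1 = 12
gcd(3,6,1,5) = 1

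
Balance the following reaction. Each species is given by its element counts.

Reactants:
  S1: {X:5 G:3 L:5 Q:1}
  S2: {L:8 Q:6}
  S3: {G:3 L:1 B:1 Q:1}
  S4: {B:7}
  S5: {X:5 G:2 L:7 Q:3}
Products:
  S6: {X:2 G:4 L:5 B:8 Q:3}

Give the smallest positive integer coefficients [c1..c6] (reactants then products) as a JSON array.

Coefficients: [1, 1, 5, 5, 1, 5]

X: 1·5+1·0+5·0+5·0+1·5 = 10 | 5·2 = 10
G: 1·3+1·0+5·3+5·0+1·2 = 20 | 5·4 = 20
L: 1·5+1·8+5·1+5·0+1·7 = 25 | 5·5 = 25
B: 1·0+1·0+5·1+5·7+1·0 = 40 | 5·8 = 40
Q: 1·1+1·6+5·1+5·0+1·3 = 15 | 5·3 = 15
gcd(1,1,5,5,1,5) = 1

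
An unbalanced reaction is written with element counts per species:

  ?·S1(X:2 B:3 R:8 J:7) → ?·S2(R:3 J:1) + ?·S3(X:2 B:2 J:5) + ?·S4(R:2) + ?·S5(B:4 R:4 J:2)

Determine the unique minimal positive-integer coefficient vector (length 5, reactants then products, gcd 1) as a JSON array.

Coefficients: [4, 6, 4, 5, 1]

X: 4·2 = 8 | 6·0+4·2+5·0+1·0 = 8
B: 4·3 = 12 | 6·0+4·2+5·0+1·4 = 12
R: 4·8 = 32 | 6·3+4·0+5·2+1·4 = 32
J: 4·7 = 28 | 6·1+4·5+5·0+1·2 = 28
gcd(4,6,4,5,1) = 1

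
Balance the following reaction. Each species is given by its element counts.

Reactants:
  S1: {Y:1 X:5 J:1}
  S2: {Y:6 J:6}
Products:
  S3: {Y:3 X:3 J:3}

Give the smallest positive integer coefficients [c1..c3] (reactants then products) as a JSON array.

Y: 3·1+2·6 = 15 | 5·3 = 15
X: 3·5+2·0 = 15 | 5·3 = 15
J: 3·1+2·6 = 15 | 5·3 = 15
gcd(3,2,5) = 1

Coefficients: [3, 2, 5]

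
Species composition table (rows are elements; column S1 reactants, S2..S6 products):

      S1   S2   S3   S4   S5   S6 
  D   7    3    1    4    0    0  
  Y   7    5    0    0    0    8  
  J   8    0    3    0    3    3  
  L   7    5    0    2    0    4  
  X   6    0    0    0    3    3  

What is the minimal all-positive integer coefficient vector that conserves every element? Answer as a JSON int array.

D: 3·7 = 21 | 1·3+2·1+4·4+4·0+2·0 = 21
Y: 3·7 = 21 | 1·5+2·0+4·0+4·0+2·8 = 21
J: 3·8 = 24 | 1·0+2·3+4·0+4·3+2·3 = 24
L: 3·7 = 21 | 1·5+2·0+4·2+4·0+2·4 = 21
X: 3·6 = 18 | 1·0+2·0+4·0+4·3+2·3 = 18
gcd(3,1,2,4,4,2) = 1

Coefficients: [3, 1, 2, 4, 4, 2]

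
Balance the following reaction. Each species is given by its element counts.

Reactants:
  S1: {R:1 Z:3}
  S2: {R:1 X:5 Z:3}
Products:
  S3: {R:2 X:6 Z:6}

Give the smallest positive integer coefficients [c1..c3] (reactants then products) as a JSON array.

Coefficients: [4, 6, 5]

R: 4·1+6·1 = 10 | 5·2 = 10
X: 4·0+6·5 = 30 | 5·6 = 30
Z: 4·3+6·3 = 30 | 5·6 = 30
gcd(4,6,5) = 1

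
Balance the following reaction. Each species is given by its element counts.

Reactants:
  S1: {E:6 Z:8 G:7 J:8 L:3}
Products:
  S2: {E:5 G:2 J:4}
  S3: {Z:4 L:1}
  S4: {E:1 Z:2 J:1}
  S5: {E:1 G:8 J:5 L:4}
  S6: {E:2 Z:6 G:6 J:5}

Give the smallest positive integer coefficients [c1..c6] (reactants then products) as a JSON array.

E: 4·6 = 24 | 3·5+4·0+5·1+2·1+1·2 = 24
Z: 4·8 = 32 | 3·0+4·4+5·2+2·0+1·6 = 32
G: 4·7 = 28 | 3·2+4·0+5·0+2·8+1·6 = 28
J: 4·8 = 32 | 3·4+4·0+5·1+2·5+1·5 = 32
L: 4·3 = 12 | 3·0+4·1+5·0+2·4+1·0 = 12
gcd(4,3,4,5,2,1) = 1

Coefficients: [4, 3, 4, 5, 2, 1]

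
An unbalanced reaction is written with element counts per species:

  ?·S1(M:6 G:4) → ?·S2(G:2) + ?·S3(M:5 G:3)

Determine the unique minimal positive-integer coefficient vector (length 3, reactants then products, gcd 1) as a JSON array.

Coefficients: [5, 1, 6]

M: 5·6 = 30 | 1·0+6·5 = 30
G: 5·4 = 20 | 1·2+6·3 = 20
gcd(5,1,6) = 1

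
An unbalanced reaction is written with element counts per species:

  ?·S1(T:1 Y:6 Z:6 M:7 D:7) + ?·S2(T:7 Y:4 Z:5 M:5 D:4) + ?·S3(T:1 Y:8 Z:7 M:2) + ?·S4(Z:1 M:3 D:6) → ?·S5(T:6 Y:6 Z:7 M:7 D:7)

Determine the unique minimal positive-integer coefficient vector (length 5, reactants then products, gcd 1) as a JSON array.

T: 1·1+4·7+1·1+2·0 = 30 | 5·6 = 30
Y: 1·6+4·4+1·8+2·0 = 30 | 5·6 = 30
Z: 1·6+4·5+1·7+2·1 = 35 | 5·7 = 35
M: 1·7+4·5+1·2+2·3 = 35 | 5·7 = 35
D: 1·7+4·4+1·0+2·6 = 35 | 5·7 = 35
gcd(1,4,1,2,5) = 1

Coefficients: [1, 4, 1, 2, 5]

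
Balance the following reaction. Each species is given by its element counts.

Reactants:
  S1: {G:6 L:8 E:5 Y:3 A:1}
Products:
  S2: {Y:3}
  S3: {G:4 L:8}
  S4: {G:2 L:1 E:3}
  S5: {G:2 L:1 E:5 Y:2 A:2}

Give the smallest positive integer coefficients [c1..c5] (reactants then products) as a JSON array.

G: 6·6 = 36 | 4·0+5·4+5·2+3·2 = 36
L: 6·8 = 48 | 4·0+5·8+5·1+3·1 = 48
E: 6·5 = 30 | 4·0+5·0+5·3+3·5 = 30
Y: 6·3 = 18 | 4·3+5·0+5·0+3·2 = 18
A: 6·1 = 6 | 4·0+5·0+5·0+3·2 = 6
gcd(6,4,5,5,3) = 1

Coefficients: [6, 4, 5, 5, 3]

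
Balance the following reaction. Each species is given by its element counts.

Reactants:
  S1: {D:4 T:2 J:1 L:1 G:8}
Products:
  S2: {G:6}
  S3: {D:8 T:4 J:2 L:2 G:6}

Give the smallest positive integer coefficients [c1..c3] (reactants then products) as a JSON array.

Coefficients: [6, 5, 3]

D: 6·4 = 24 | 5·0+3·8 = 24
T: 6·2 = 12 | 5·0+3·4 = 12
J: 6·1 = 6 | 5·0+3·2 = 6
L: 6·1 = 6 | 5·0+3·2 = 6
G: 6·8 = 48 | 5·6+3·6 = 48
gcd(6,5,3) = 1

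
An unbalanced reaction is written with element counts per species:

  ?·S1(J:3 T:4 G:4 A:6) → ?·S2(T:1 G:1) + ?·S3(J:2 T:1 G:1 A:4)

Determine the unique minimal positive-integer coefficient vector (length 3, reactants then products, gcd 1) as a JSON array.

Coefficients: [2, 5, 3]

J: 2·3 = 6 | 5·0+3·2 = 6
T: 2·4 = 8 | 5·1+3·1 = 8
G: 2·4 = 8 | 5·1+3·1 = 8
A: 2·6 = 12 | 5·0+3·4 = 12
gcd(2,5,3) = 1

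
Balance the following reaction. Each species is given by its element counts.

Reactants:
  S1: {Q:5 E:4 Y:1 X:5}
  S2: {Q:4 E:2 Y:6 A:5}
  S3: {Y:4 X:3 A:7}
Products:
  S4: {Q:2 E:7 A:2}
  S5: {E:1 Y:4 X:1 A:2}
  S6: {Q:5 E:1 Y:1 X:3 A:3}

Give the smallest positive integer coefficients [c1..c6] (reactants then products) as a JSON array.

Q: 3·5+3·4+2·0 = 27 | 1·2+6·0+5·5 = 27
E: 3·4+3·2+2·0 = 18 | 1·7+6·1+5·1 = 18
Y: 3·1+3·6+2·4 = 29 | 1·0+6·4+5·1 = 29
X: 3·5+3·0+2·3 = 21 | 1·0+6·1+5·3 = 21
A: 3·0+3·5+2·7 = 29 | 1·2+6·2+5·3 = 29
gcd(3,3,2,1,6,5) = 1

Coefficients: [3, 3, 2, 1, 6, 5]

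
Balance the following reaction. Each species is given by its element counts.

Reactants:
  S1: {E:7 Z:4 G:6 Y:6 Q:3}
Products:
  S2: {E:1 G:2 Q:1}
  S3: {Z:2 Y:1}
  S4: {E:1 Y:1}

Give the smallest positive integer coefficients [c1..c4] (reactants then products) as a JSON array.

E: 1·7 = 7 | 3·1+2·0+4·1 = 7
Z: 1·4 = 4 | 3·0+2·2+4·0 = 4
G: 1·6 = 6 | 3·2+2·0+4·0 = 6
Y: 1·6 = 6 | 3·0+2·1+4·1 = 6
Q: 1·3 = 3 | 3·1+2·0+4·0 = 3
gcd(1,3,2,4) = 1

Coefficients: [1, 3, 2, 4]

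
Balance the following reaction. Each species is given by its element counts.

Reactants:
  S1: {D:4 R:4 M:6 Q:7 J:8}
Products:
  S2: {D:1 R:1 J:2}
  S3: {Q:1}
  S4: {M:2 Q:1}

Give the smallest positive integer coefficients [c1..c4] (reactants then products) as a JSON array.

D: 1·4 = 4 | 4·1+4·0+3·0 = 4
R: 1·4 = 4 | 4·1+4·0+3·0 = 4
M: 1·6 = 6 | 4·0+4·0+3·2 = 6
Q: 1·7 = 7 | 4·0+4·1+3·1 = 7
J: 1·8 = 8 | 4·2+4·0+3·0 = 8
gcd(1,4,4,3) = 1

Coefficients: [1, 4, 4, 3]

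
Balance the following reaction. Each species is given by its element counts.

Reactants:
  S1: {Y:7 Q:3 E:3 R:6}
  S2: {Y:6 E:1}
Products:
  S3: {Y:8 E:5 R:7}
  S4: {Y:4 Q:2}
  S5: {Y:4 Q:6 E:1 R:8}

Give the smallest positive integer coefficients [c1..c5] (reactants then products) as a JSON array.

Coefficients: [6, 3, 4, 6, 1]

Y: 6·7+3·6 = 60 | 4·8+6·4+1·4 = 60
Q: 6·3+3·0 = 18 | 4·0+6·2+1·6 = 18
E: 6·3+3·1 = 21 | 4·5+6·0+1·1 = 21
R: 6·6+3·0 = 36 | 4·7+6·0+1·8 = 36
gcd(6,3,4,6,1) = 1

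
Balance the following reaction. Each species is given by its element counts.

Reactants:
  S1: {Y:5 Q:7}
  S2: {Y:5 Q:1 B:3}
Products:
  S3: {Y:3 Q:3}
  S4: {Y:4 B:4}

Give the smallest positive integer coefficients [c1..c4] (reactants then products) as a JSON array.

Y: 2·5+4·5 = 30 | 6·3+3·4 = 30
Q: 2·7+4·1 = 18 | 6·3+3·0 = 18
B: 2·0+4·3 = 12 | 6·0+3·4 = 12
gcd(2,4,6,3) = 1

Coefficients: [2, 4, 6, 3]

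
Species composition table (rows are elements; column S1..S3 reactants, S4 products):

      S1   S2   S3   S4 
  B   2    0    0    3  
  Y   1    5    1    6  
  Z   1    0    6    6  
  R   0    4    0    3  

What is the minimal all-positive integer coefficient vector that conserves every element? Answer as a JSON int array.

B: 6·2+3·0+3·0 = 12 | 4·3 = 12
Y: 6·1+3·5+3·1 = 24 | 4·6 = 24
Z: 6·1+3·0+3·6 = 24 | 4·6 = 24
R: 6·0+3·4+3·0 = 12 | 4·3 = 12
gcd(6,3,3,4) = 1

Coefficients: [6, 3, 3, 4]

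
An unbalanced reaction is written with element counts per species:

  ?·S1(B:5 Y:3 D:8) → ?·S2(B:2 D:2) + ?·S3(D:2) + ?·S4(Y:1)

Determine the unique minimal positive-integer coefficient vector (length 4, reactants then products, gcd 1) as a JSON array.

Coefficients: [2, 5, 3, 6]

B: 2·5 = 10 | 5·2+3·0+6·0 = 10
Y: 2·3 = 6 | 5·0+3·0+6·1 = 6
D: 2·8 = 16 | 5·2+3·2+6·0 = 16
gcd(2,5,3,6) = 1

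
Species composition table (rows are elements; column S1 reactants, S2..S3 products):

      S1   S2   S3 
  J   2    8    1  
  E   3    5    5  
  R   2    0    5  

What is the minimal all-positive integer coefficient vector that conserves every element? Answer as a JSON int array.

J: 5·2 = 10 | 1·8+2·1 = 10
E: 5·3 = 15 | 1·5+2·5 = 15
R: 5·2 = 10 | 1·0+2·5 = 10
gcd(5,1,2) = 1

Coefficients: [5, 1, 2]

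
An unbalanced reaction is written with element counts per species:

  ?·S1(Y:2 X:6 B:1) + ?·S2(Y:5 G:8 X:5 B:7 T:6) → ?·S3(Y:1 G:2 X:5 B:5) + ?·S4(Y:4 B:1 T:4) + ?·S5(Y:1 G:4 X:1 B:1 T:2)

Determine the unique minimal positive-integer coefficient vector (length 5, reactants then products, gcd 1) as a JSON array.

Y: 1·2+4·5 = 22 | 4·1+3·4+6·1 = 22
G: 1·0+4·8 = 32 | 4·2+3·0+6·4 = 32
X: 1·6+4·5 = 26 | 4·5+3·0+6·1 = 26
B: 1·1+4·7 = 29 | 4·5+3·1+6·1 = 29
T: 1·0+4·6 = 24 | 4·0+3·4+6·2 = 24
gcd(1,4,4,3,6) = 1

Coefficients: [1, 4, 4, 3, 6]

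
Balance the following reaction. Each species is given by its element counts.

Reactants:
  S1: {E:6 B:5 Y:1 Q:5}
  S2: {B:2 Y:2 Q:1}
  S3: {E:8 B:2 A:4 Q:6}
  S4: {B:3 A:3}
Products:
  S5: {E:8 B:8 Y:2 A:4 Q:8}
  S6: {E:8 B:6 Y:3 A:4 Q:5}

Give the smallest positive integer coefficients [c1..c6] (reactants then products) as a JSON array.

E: 4·6+6·0+4·8+4·0 = 56 | 5·8+2·8 = 56
B: 4·5+6·2+4·2+4·3 = 52 | 5·8+2·6 = 52
Y: 4·1+6·2+4·0+4·0 = 16 | 5·2+2·3 = 16
A: 4·0+6·0+4·4+4·3 = 28 | 5·4+2·4 = 28
Q: 4·5+6·1+4·6+4·0 = 50 | 5·8+2·5 = 50
gcd(4,6,4,4,5,2) = 1

Coefficients: [4, 6, 4, 4, 5, 2]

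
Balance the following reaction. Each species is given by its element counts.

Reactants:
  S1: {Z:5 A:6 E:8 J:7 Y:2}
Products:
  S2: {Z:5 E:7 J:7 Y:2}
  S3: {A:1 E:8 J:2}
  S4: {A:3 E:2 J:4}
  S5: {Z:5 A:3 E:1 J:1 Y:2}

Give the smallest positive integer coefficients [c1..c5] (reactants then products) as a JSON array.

Coefficients: [6, 1, 3, 6, 5]

Z: 6·5 = 30 | 1·5+3·0+6·0+5·5 = 30
A: 6·6 = 36 | 1·0+3·1+6·3+5·3 = 36
E: 6·8 = 48 | 1·7+3·8+6·2+5·1 = 48
J: 6·7 = 42 | 1·7+3·2+6·4+5·1 = 42
Y: 6·2 = 12 | 1·2+3·0+6·0+5·2 = 12
gcd(6,1,3,6,5) = 1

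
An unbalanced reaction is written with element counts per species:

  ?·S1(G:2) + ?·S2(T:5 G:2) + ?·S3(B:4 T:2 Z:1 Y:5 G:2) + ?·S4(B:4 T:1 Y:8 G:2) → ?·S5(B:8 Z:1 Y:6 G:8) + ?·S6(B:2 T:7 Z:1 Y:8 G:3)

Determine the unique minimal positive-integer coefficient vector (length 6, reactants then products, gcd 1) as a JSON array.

B: 5·0+1·0+4·4+1·4 = 20 | 2·8+2·2 = 20
T: 5·0+1·5+4·2+1·1 = 14 | 2·0+2·7 = 14
Z: 5·0+1·0+4·1+1·0 = 4 | 2·1+2·1 = 4
Y: 5·0+1·0+4·5+1·8 = 28 | 2·6+2·8 = 28
G: 5·2+1·2+4·2+1·2 = 22 | 2·8+2·3 = 22
gcd(5,1,4,1,2,2) = 1

Coefficients: [5, 1, 4, 1, 2, 2]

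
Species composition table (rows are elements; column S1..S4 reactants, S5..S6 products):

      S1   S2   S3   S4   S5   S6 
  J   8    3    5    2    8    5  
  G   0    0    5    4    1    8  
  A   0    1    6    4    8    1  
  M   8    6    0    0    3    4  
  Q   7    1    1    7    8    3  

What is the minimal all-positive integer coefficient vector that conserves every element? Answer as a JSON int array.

J: 4·8+1·3+6·5+4·2 = 73 | 6·8+5·5 = 73
G: 4·0+1·0+6·5+4·4 = 46 | 6·1+5·8 = 46
A: 4·0+1·1+6·6+4·4 = 53 | 6·8+5·1 = 53
M: 4·8+1·6+6·0+4·0 = 38 | 6·3+5·4 = 38
Q: 4·7+1·1+6·1+4·7 = 63 | 6·8+5·3 = 63
gcd(4,1,6,4,6,5) = 1

Coefficients: [4, 1, 6, 4, 6, 5]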